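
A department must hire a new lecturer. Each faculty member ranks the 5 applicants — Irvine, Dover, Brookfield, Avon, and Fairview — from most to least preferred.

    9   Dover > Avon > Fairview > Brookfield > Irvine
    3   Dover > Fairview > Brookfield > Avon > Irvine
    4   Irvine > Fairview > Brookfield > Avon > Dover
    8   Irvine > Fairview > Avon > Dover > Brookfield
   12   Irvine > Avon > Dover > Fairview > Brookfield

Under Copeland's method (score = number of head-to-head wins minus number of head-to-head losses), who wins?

Irvine

Pairwise results:
  Irvine vs Dover: Irvine wins 24–12.
  Irvine vs Brookfield: Irvine wins 24–12.
  Irvine vs Avon: Irvine wins 24–12.
  Irvine vs Fairview: Irvine wins 24–12.
  Dover vs Brookfield: Dover wins 32–4.
  Dover vs Avon: Avon wins 24–12.
  Dover vs Fairview: Dover wins 24–12.
  Brookfield vs Avon: Avon wins 29–7.
  Brookfield vs Fairview: Fairview wins 36–0.
  Avon vs Fairview: Avon wins 21–15.
Copeland scores (wins − losses):
  Irvine: 4 − 0 = 4
  Dover: 2 − 2 = 0
  Brookfield: 0 − 4 = -4
  Avon: 3 − 1 = 2
  Fairview: 1 − 3 = -2
Irvine has the best Copeland score.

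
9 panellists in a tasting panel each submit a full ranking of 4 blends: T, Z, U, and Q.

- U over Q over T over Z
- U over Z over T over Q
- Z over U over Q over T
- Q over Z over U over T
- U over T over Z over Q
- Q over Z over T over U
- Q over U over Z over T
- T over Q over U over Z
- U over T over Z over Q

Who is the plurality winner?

First-place vote totals:
  T: 1
  Z: 1
  U: 4
  Q: 3
U has the most first-place votes.

U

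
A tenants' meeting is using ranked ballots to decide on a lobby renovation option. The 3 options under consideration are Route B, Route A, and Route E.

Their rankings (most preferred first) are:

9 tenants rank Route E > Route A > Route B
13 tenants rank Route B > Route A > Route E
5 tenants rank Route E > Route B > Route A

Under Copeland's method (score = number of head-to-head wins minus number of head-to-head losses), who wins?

Pairwise results:
  Route B vs Route A: Route B wins 18–9.
  Route B vs Route E: Route E wins 14–13.
  Route A vs Route E: Route E wins 14–13.
Copeland scores (wins − losses):
  Route B: 1 − 1 = 0
  Route A: 0 − 2 = -2
  Route E: 2 − 0 = 2
Route E has the best Copeland score.

Route E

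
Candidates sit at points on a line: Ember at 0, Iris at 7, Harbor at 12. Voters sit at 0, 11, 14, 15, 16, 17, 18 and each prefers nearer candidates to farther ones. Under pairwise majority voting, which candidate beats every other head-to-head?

With single-peaked preferences on a line, the Condorcet winner is the candidate closest to the median voter.
The median voter (position 15) is closest to Harbor at 12.
Check: Harbor vs Iris — voters closer to Harbor: 6 of 7.

Harbor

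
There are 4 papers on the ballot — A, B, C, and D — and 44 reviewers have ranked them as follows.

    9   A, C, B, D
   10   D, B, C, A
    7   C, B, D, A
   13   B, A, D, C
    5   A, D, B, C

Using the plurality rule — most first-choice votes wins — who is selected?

A

First-place vote totals:
  A: 14
  B: 13
  C: 7
  D: 10
A has the most first-place votes.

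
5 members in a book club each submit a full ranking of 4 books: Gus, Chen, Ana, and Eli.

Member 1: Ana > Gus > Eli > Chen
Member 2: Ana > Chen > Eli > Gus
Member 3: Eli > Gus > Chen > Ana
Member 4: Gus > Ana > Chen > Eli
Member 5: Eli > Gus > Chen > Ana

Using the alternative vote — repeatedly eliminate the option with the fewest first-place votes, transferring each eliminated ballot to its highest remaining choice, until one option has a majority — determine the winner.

Round 1: Ana 2, Eli 2, Gus 1, Chen 0. Chen has the fewest and is eliminated.
Round 2: Ana 2, Eli 2, Gus 1. Gus has the fewest and is eliminated.
Round 3: Ana 3, Eli 2. Ana has a majority.

Ana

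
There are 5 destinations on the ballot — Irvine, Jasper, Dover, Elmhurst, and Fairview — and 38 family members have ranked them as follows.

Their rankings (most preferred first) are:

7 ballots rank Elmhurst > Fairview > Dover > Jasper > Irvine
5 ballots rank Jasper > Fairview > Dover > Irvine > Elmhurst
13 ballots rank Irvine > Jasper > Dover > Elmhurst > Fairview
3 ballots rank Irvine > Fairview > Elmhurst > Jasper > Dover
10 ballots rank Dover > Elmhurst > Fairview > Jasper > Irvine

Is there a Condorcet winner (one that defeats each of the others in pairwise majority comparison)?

Head-to-head results (38 voters total):
Irvine vs Jasper: Jasper wins 22–16.
Irvine vs Dover: Dover wins 22–16.
Irvine vs Elmhurst: Irvine wins 21–17.
Irvine vs Fairview: Fairview wins 22–16.
Jasper vs Dover: Jasper wins 21–17.
Jasper vs Elmhurst: Elmhurst wins 20–18.
Jasper vs Fairview: Fairview wins 20–18.
Dover vs Elmhurst: Dover wins 28–10.
Dover vs Fairview: Dover wins 23–15.
Elmhurst vs Fairview: Elmhurst wins 30–8.
No candidate beats all others: Irvine beats Elmhurst beats Jasper beats Irvine, a majority cycle.

No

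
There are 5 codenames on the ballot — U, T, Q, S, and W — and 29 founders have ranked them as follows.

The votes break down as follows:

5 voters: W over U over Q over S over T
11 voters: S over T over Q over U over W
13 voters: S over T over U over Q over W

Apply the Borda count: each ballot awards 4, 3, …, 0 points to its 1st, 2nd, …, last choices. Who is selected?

Borda scores:
  U: 5·3 + 11·1 + 13·2 = 52
  T: 5·0 + 11·3 + 13·3 = 72
  Q: 5·2 + 11·2 + 13·1 = 45
  S: 5·1 + 11·4 + 13·4 = 101
  W: 5·4 + 11·0 + 13·0 = 20
S has the highest total.

S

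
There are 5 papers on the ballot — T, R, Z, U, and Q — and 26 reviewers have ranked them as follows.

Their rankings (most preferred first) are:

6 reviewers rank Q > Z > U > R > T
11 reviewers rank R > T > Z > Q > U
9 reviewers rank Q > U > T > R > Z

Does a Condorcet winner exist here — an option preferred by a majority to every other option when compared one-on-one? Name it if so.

Head-to-head results (26 voters total):
T vs R: R wins 17–9.
T vs Z: T wins 20–6.
T vs U: U wins 15–11.
T vs Q: Q wins 15–11.
R vs Z: R wins 20–6.
R vs U: U wins 15–11.
R vs Q: Q wins 15–11.
Z vs U: Z wins 17–9.
Z vs Q: Q wins 15–11.
U vs Q: Q wins 26–0.
Q beats each rival — T (15–11), R (15–11), Z (15–11), U (26–0) — so Q is the Condorcet winner.

Q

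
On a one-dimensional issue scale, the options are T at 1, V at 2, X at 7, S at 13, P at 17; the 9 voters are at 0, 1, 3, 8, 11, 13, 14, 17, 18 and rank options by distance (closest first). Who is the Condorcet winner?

With single-peaked preferences on a line, the Condorcet winner is the candidate closest to the median voter.
The median voter (position 11) is closest to S at 13.
Check: S vs V — voters closer to S: 6 of 9.

S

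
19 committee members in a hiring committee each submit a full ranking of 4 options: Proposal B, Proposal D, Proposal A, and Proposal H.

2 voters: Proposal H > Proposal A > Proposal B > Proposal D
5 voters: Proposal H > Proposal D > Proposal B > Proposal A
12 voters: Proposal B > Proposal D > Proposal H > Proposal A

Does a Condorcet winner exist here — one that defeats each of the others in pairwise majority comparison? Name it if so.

Proposal B

Head-to-head results (19 voters total):
Proposal B vs Proposal D: Proposal B wins 14–5.
Proposal B vs Proposal A: Proposal B wins 17–2.
Proposal B vs Proposal H: Proposal B wins 12–7.
Proposal D vs Proposal A: Proposal D wins 17–2.
Proposal D vs Proposal H: Proposal D wins 12–7.
Proposal A vs Proposal H: Proposal H wins 19–0.
Proposal B beats each rival — Proposal D (14–5), Proposal A (17–2), Proposal H (12–7) — so Proposal B is the Condorcet winner.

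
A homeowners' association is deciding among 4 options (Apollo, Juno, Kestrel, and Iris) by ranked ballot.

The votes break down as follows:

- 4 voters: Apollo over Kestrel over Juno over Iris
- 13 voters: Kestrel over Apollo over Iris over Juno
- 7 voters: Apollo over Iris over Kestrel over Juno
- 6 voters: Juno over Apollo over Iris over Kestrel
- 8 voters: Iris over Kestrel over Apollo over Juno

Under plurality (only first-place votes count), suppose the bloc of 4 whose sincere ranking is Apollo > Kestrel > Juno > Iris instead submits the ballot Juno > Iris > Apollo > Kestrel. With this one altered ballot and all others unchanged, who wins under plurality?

Kestrel

First-place totals with the altered ballot: Apollo 7, Juno 10, Kestrel 13, Iris 8.
The winner is unchanged: still Kestrel.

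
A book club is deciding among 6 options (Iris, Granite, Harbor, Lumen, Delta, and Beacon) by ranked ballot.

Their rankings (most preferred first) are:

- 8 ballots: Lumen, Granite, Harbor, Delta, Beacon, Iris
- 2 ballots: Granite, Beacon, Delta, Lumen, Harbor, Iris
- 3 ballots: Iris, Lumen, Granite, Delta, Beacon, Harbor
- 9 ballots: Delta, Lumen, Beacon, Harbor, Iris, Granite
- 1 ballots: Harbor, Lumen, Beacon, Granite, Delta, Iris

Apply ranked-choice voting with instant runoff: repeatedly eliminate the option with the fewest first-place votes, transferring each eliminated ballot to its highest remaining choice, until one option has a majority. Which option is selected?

Lumen

Round 1: Delta 9, Lumen 8, Iris 3, Granite 2, Harbor 1, Beacon 0. Beacon has the fewest and is eliminated.
Round 2: Delta 9, Lumen 8, Iris 3, Granite 2, Harbor 1. Harbor has the fewest and is eliminated.
Round 3: Lumen 9, Delta 9, Iris 3, Granite 2. Granite has the fewest and is eliminated.
Round 4: Delta 11, Lumen 9, Iris 3. Iris has the fewest and is eliminated.
Round 5: Lumen 12, Delta 11. Lumen has a majority.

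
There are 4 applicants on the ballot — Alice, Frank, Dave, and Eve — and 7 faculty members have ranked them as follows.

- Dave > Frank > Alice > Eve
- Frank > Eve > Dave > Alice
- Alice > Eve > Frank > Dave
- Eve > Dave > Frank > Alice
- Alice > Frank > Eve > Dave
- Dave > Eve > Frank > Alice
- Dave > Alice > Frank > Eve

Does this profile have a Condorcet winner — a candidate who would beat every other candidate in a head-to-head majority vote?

No

Head-to-head results (7 voters total):
Alice vs Frank: Frank wins 4–3.
Alice vs Dave: Dave wins 5–2.
Alice vs Eve: Alice wins 4–3.
Frank vs Dave: Dave wins 4–3.
Frank vs Eve: Frank wins 4–3.
Dave vs Eve: Eve wins 4–3.
No candidate beats all others: Alice beats Eve beats Dave beats Alice, a majority cycle.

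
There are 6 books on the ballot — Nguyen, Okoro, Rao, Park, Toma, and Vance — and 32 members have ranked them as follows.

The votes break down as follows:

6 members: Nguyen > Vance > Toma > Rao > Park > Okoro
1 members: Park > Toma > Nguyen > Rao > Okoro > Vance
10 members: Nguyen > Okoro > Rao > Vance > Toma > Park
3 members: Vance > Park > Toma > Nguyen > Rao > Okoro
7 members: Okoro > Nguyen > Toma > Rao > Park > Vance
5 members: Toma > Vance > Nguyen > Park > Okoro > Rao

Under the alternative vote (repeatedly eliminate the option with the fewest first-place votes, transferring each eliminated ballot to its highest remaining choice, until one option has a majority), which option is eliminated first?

Rao

Round 1: Nguyen 16, Okoro 7, Toma 5, Vance 3, Park 1, Rao 0. Rao has the fewest and is eliminated.
Round 2: Nguyen 16, Okoro 7, Toma 5, Vance 3, Park 1. Park has the fewest and is eliminated.
Round 3: Nguyen 16, Okoro 7, Toma 6, Vance 3. Vance has the fewest and is eliminated.
Round 4: Nguyen 16, Toma 9, Okoro 7. Okoro has the fewest and is eliminated.
Round 5: Nguyen 23, Toma 9. Nguyen has a majority.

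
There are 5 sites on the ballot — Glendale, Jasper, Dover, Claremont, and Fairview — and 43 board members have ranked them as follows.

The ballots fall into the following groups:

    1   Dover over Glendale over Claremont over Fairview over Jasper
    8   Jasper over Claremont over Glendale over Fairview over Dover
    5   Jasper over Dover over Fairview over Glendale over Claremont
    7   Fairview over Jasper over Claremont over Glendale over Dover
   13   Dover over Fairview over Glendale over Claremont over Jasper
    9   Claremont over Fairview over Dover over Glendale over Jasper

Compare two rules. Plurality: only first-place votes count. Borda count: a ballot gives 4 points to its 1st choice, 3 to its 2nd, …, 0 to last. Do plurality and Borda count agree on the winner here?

No

Plurality first-place counts: Glendale 0, Jasper 13, Dover 14, Claremont 9, Fairview 7 → Dover.
Borda totals: Glendale 66, Jasper 73, Dover 89, Claremont 89, Fairview 113 → Fairview.
The two rules disagree: plurality picks Dover, Borda picks Fairview.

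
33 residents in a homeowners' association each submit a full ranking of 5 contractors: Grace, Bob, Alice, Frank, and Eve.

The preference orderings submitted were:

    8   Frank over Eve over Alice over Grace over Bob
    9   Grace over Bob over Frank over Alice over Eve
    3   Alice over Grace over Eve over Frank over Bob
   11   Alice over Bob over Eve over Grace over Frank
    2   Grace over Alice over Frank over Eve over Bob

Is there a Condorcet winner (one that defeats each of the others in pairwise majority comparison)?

No

Head-to-head results (33 voters total):
Grace vs Bob: Grace wins 22–11.
Grace vs Alice: Alice wins 22–11.
Grace vs Frank: Grace wins 25–8.
Grace vs Eve: Eve wins 19–14.
Bob vs Alice: Alice wins 24–9.
Bob vs Frank: Bob wins 20–13.
Bob vs Eve: Bob wins 20–13.
Alice vs Frank: Frank wins 17–16.
Alice vs Eve: Alice wins 25–8.
Frank vs Eve: Frank wins 19–14.
No candidate beats all others: Grace beats Bob beats Eve beats Grace, a majority cycle.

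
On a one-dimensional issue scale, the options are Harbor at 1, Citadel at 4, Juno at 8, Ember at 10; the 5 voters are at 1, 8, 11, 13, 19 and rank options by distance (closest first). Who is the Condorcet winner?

With single-peaked preferences on a line, the Condorcet winner is the candidate closest to the median voter.
The median voter (position 11) is closest to Ember at 10.
Check: Ember vs Juno — voters closer to Ember: 3 of 5.

Ember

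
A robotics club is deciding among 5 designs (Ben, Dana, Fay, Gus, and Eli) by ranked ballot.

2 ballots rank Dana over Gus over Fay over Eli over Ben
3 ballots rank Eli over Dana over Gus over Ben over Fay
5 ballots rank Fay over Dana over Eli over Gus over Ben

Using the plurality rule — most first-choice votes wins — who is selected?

First-place vote totals:
  Ben: 0
  Dana: 2
  Fay: 5
  Gus: 0
  Eli: 3
Fay has the most first-place votes.

Fay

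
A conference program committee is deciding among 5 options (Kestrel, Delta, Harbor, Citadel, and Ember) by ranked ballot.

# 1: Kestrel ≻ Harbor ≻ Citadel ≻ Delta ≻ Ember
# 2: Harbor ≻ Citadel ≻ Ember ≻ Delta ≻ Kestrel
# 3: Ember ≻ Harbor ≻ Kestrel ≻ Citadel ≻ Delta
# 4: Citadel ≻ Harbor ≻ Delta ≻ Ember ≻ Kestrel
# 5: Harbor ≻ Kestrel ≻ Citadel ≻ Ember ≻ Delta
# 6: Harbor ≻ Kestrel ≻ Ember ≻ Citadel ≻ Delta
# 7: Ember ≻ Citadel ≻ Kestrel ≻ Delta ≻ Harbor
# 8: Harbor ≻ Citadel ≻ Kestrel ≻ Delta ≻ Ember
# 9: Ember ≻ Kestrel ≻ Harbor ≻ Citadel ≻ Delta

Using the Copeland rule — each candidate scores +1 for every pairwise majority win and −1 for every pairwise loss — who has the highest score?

Harbor

Pairwise results:
  Kestrel vs Delta: Kestrel wins 7–2.
  Kestrel vs Harbor: Harbor wins 6–3.
  Kestrel vs Citadel: Kestrel wins 5–4.
  Kestrel vs Ember: Ember wins 5–4.
  Delta vs Harbor: Harbor wins 8–1.
  Delta vs Citadel: Citadel wins 9–0.
  Delta vs Ember: Ember wins 6–3.
  Harbor vs Citadel: Harbor wins 7–2.
  Harbor vs Ember: Harbor wins 6–3.
  Citadel vs Ember: Citadel wins 5–4.
Copeland scores (wins − losses):
  Kestrel: 2 − 2 = 0
  Delta: 0 − 4 = -4
  Harbor: 4 − 0 = 4
  Citadel: 2 − 2 = 0
  Ember: 2 − 2 = 0
Harbor has the best Copeland score.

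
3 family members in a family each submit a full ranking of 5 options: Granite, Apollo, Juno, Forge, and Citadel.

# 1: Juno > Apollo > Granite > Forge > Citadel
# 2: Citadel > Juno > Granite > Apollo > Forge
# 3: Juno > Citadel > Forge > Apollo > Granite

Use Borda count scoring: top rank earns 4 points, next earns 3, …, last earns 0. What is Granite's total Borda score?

Borda scores:
  Granite: 2 + 2 + 0 = 4
  Apollo: 3 + 1 + 1 = 5
  Juno: 4 + 3 + 4 = 11
  Forge: 1 + 0 + 2 = 3
  Citadel: 0 + 4 + 3 = 7

4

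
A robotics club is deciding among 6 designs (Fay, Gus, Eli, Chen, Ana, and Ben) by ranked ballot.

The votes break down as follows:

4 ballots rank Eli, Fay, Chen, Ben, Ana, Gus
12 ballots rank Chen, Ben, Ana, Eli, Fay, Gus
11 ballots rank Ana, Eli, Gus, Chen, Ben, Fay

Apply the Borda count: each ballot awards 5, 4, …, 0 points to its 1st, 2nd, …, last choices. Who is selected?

Ana

Borda scores:
  Fay: 4·4 + 12·1 + 11·0 = 28
  Gus: 4·0 + 12·0 + 11·3 = 33
  Eli: 4·5 + 12·2 + 11·4 = 88
  Chen: 4·3 + 12·5 + 11·2 = 94
  Ana: 4·1 + 12·3 + 11·5 = 95
  Ben: 4·2 + 12·4 + 11·1 = 67
Ana has the highest total.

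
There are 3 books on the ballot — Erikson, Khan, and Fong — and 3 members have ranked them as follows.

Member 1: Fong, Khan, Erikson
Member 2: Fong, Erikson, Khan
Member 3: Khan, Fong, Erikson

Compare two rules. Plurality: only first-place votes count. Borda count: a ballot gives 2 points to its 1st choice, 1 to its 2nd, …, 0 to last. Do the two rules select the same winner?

Plurality first-place counts: Erikson 0, Khan 1, Fong 2 → Fong.
Borda totals: Erikson 1, Khan 3, Fong 5 → Fong.
The two rules agree on Fong.

Yes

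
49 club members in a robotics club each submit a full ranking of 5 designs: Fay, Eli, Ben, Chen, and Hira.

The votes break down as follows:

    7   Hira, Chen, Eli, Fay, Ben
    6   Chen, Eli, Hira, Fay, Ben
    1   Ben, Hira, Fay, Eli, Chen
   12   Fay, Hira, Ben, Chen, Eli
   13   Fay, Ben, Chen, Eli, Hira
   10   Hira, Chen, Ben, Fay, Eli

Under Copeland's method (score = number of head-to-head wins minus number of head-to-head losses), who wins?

Pairwise results:
  Fay vs Eli: Fay wins 36–13.
  Fay vs Ben: Fay wins 38–11.
  Fay vs Chen: Fay wins 26–23.
  Fay vs Hira: Fay wins 25–24.
  Eli vs Ben: Ben wins 36–13.
  Eli vs Chen: Chen wins 48–1.
  Eli vs Hira: Hira wins 30–19.
  Ben vs Chen: Ben wins 26–23.
  Ben vs Hira: Hira wins 35–14.
  Chen vs Hira: Hira wins 30–19.
Copeland scores (wins − losses):
  Fay: 4 − 0 = 4
  Eli: 0 − 4 = -4
  Ben: 2 − 2 = 0
  Chen: 1 − 3 = -2
  Hira: 3 − 1 = 2
Fay has the best Copeland score.

Fay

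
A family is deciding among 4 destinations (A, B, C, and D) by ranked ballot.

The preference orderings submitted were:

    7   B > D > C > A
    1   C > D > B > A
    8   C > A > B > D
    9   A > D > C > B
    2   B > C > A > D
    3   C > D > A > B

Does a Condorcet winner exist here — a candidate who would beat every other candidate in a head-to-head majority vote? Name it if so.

Head-to-head results (30 voters total):
A vs B: A wins 20–10.
A vs C: C wins 21–9.
A vs D: A wins 19–11.
B vs C: C wins 21–9.
B vs D: B wins 17–13.
C vs D: D wins 16–14.
No candidate beats all others: A beats D beats C beats A, a majority cycle.

There is no Condorcet winner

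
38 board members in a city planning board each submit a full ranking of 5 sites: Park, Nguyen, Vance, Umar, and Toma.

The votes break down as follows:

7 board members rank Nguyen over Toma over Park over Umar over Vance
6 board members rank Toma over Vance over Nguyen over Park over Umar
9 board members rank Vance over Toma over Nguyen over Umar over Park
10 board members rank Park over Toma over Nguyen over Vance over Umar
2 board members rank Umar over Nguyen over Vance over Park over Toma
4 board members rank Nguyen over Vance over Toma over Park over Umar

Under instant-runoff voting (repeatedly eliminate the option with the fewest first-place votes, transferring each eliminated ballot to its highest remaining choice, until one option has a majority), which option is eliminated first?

Umar

Round 1: Nguyen 11, Park 10, Vance 9, Toma 6, Umar 2. Umar has the fewest and is eliminated.
Round 2: Nguyen 13, Park 10, Vance 9, Toma 6. Toma has the fewest and is eliminated.
Round 3: Vance 15, Nguyen 13, Park 10. Park has the fewest and is eliminated.
Round 4: Nguyen 23, Vance 15. Nguyen has a majority.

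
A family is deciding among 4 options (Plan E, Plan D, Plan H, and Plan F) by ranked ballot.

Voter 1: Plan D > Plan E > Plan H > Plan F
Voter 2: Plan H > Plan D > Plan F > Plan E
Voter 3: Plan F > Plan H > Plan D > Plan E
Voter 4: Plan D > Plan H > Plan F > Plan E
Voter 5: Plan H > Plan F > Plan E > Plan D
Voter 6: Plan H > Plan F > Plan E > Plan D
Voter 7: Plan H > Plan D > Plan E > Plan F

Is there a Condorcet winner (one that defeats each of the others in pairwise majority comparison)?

Yes

Head-to-head results (7 voters total):
Plan E vs Plan D: Plan D wins 5–2.
Plan E vs Plan H: Plan H wins 6–1.
Plan E vs Plan F: Plan F wins 5–2.
Plan D vs Plan H: Plan H wins 5–2.
Plan D vs Plan F: Plan D wins 4–3.
Plan H vs Plan F: Plan H wins 6–1.
Plan H beats each rival — Plan E (6–1), Plan D (5–2), Plan F (6–1) — so Plan H is the Condorcet winner.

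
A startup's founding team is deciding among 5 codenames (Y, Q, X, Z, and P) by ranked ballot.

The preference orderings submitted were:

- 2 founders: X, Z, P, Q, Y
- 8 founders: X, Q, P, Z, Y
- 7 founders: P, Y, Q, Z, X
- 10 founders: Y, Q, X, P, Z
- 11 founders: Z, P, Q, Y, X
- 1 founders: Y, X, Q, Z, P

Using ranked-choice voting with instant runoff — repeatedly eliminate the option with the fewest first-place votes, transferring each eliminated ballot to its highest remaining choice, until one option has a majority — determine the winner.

Z

Round 1: Y 11, Z 11, X 10, P 7, Q 0. Q has the fewest and is eliminated.
Round 2: Y 11, Z 11, X 10, P 7. P has the fewest and is eliminated.
Round 3: Y 18, Z 11, X 10. X has the fewest and is eliminated.
Round 4: Z 21, Y 18. Z has a majority.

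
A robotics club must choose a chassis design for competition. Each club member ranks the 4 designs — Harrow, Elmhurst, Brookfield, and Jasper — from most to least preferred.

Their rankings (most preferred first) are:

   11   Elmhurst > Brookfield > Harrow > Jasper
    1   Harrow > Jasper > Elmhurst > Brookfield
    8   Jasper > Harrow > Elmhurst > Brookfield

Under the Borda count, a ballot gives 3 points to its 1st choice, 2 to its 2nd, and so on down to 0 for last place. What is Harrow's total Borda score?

30

Borda scores:
  Harrow: 11·1 + 3 + 8·2 = 30
  Elmhurst: 11·3 + 1 + 8·1 = 42
  Brookfield: 11·2 + 0 + 8·0 = 22
  Jasper: 11·0 + 2 + 8·3 = 26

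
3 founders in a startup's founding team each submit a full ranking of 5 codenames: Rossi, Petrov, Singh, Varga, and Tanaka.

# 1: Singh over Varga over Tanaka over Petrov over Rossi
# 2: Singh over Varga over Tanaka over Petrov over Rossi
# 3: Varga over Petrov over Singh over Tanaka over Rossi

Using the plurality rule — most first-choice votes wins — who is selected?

First-place vote totals:
  Rossi: 0
  Petrov: 0
  Singh: 2
  Varga: 1
  Tanaka: 0
Singh has the most first-place votes.

Singh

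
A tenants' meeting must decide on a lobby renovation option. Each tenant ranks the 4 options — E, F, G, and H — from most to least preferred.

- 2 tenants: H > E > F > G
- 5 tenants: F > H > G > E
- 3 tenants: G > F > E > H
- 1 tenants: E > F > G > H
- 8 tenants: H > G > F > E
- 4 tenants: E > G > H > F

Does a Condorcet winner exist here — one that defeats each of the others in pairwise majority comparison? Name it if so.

H

Head-to-head results (23 voters total):
E vs F: F wins 16–7.
E vs G: G wins 16–7.
E vs H: H wins 15–8.
F vs G: G wins 15–8.
F vs H: H wins 14–9.
G vs H: H wins 15–8.
H beats each rival — E (15–8), F (14–9), G (15–8) — so H is the Condorcet winner.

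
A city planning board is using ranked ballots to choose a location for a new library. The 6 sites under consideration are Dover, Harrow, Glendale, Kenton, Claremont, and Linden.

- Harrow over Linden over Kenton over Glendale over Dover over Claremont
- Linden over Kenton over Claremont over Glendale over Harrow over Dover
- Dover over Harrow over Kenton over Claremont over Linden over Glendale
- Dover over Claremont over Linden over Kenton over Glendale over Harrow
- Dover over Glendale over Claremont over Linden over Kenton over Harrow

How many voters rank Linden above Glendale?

4

Ballots ranking Linden above Glendale: 4.
Ballots ranking Glendale above Linden: 1.
So 4 of 5 voters prefer Linden to Glendale.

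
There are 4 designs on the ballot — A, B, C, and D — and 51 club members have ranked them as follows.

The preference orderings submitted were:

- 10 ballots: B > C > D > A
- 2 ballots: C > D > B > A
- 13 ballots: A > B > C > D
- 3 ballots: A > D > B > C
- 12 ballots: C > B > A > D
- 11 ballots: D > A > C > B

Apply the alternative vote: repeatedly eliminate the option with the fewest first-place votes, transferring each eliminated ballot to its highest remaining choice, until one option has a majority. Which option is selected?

Round 1: A 16, C 14, D 11, B 10. B has the fewest and is eliminated.
Round 2: C 24, A 16, D 11. D has the fewest and is eliminated.
Round 3: A 27, C 24. A has a majority.

A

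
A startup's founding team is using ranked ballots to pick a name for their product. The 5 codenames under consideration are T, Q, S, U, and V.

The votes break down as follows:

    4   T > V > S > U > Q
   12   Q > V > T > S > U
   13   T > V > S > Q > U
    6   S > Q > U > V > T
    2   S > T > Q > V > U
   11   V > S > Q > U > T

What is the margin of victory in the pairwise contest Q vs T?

10

Ballots ranking Q above T: 12+6+11 = 29.
Ballots ranking T above Q: 4+13+2 = 19.
Q wins 29–19, a margin of 10.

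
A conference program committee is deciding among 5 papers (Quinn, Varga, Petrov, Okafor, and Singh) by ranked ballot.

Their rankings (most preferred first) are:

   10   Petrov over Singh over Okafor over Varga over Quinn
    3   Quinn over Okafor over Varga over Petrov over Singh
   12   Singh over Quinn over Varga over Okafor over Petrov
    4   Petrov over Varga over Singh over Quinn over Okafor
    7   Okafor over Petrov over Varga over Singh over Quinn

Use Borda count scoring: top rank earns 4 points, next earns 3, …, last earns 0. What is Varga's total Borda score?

Borda scores:
  Quinn: 10·0 + 3·4 + 12·3 + 4·1 + 7·0 = 52
  Varga: 10·1 + 3·2 + 12·2 + 4·3 + 7·2 = 66
  Petrov: 10·4 + 3·1 + 12·0 + 4·4 + 7·3 = 80
  Okafor: 10·2 + 3·3 + 12·1 + 4·0 + 7·4 = 69
  Singh: 10·3 + 3·0 + 12·4 + 4·2 + 7·1 = 93

66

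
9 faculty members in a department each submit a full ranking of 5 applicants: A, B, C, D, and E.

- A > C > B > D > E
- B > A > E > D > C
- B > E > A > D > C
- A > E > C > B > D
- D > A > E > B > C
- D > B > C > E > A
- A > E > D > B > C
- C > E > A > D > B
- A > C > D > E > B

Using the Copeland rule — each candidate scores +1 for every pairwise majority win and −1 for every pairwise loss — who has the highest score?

Pairwise results:
  A vs B: A wins 6–3.
  A vs C: A wins 7–2.
  A vs D: A wins 7–2.
  A vs E: A wins 6–3.
  B vs C: B wins 5–4.
  B vs D: D wins 5–4.
  B vs E: E wins 5–4.
  C vs D: D wins 5–4.
  C vs E: E wins 5–4.
  D vs E: E wins 5–4.
Copeland scores (wins − losses):
  A: 4 − 0 = 4
  B: 1 − 3 = -2
  C: 0 − 4 = -4
  D: 2 − 2 = 0
  E: 3 − 1 = 2
A has the best Copeland score.

A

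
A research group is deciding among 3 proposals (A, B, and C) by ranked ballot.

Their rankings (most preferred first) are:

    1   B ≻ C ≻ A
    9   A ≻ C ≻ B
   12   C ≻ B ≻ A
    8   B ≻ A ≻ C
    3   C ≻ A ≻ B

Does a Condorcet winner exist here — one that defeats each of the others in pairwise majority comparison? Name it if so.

None — there is no Condorcet winner

Head-to-head results (33 voters total):
A vs B: B wins 21–12.
A vs C: A wins 17–16.
B vs C: C wins 24–9.
No candidate beats all others: A beats C beats B beats A, a majority cycle.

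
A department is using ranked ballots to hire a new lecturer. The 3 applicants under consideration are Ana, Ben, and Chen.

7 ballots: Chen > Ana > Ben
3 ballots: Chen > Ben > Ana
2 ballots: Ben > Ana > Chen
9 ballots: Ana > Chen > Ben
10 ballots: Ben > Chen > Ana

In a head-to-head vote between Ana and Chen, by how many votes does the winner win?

9

Ballots ranking Ana above Chen: 2+9 = 11.
Ballots ranking Chen above Ana: 7+3+10 = 20.
Chen wins 20–11, a margin of 9.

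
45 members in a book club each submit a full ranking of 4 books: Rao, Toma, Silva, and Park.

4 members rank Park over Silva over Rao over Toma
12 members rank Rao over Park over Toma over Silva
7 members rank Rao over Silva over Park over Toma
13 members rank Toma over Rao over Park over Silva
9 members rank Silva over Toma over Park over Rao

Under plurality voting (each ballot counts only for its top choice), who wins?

First-place vote totals:
  Rao: 19
  Toma: 13
  Silva: 9
  Park: 4
Rao has the most first-place votes.

Rao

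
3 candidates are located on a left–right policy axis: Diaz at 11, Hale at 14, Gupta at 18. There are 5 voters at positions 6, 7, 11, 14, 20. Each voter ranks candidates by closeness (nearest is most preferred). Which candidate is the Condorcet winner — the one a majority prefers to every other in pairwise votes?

With single-peaked preferences on a line, the Condorcet winner is the candidate closest to the median voter.
The median voter (position 11) is closest to Diaz at 11.
Check: Diaz vs Gupta — voters closer to Diaz: 4 of 5.

Diaz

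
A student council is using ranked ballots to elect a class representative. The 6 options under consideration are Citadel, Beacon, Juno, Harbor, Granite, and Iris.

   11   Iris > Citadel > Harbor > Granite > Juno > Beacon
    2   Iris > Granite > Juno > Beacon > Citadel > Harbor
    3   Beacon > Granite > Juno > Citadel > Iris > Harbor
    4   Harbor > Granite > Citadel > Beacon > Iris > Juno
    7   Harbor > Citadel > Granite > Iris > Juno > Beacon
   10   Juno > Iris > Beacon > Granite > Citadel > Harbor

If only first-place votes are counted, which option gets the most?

Iris

First-place vote totals:
  Citadel: 0
  Beacon: 3
  Juno: 10
  Harbor: 11
  Granite: 0
  Iris: 13
Iris has the most first-place votes.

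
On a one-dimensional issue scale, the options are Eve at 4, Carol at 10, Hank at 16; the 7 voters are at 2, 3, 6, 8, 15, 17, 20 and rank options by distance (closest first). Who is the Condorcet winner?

With single-peaked preferences on a line, the Condorcet winner is the candidate closest to the median voter.
The median voter (position 8) is closest to Carol at 10.
Check: Carol vs Eve — voters closer to Carol: 4 of 7.

Carol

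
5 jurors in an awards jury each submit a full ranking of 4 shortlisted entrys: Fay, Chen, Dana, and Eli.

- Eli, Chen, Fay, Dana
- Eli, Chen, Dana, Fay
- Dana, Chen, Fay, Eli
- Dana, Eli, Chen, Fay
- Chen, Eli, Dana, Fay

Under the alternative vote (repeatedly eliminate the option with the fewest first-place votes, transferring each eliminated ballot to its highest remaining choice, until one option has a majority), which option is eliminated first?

Fay

Round 1: Dana 2, Eli 2, Chen 1, Fay 0. Fay has the fewest and is eliminated.
Round 2: Dana 2, Eli 2, Chen 1. Chen has the fewest and is eliminated.
Round 3: Eli 3, Dana 2. Eli has a majority.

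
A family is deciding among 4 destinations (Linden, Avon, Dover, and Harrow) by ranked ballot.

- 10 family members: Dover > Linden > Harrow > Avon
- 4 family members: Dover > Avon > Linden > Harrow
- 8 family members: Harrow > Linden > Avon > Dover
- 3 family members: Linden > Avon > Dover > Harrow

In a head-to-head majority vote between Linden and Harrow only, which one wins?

Ballots ranking Linden above Harrow: 10+4+3 = 17.
Ballots ranking Harrow above Linden: 8.
Linden wins the head-to-head, 17–8.

Linden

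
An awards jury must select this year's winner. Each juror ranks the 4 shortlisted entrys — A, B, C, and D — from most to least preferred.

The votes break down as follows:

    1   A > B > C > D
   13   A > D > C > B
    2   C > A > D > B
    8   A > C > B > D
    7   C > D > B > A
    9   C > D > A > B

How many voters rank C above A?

18

Ballots ranking C above A: 2+7+9 = 18.
Ballots ranking A above C: 1+13+8 = 22.
So 18 of 40 voters prefer C to A.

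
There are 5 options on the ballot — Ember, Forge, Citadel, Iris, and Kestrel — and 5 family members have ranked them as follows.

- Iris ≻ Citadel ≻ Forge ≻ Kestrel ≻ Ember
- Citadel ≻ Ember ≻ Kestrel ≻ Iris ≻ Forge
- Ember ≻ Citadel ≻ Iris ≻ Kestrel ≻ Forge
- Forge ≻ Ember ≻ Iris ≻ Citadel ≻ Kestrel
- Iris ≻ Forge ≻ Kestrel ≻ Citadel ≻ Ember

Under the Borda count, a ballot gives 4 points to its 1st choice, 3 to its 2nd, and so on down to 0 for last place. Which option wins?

Iris

Borda scores:
  Ember: 0 + 3 + 4 + 3 + 0 = 10
  Forge: 2 + 0 + 0 + 4 + 3 = 9
  Citadel: 3 + 4 + 3 + 1 + 1 = 12
  Iris: 4 + 1 + 2 + 2 + 4 = 13
  Kestrel: 1 + 2 + 1 + 0 + 2 = 6
Iris has the highest total.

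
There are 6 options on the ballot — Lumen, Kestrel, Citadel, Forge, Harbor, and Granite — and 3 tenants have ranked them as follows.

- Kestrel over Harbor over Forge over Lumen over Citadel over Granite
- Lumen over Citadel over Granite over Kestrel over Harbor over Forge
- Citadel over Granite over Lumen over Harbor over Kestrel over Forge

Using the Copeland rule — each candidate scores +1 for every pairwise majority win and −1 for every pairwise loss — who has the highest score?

Pairwise results:
  Lumen vs Kestrel: Lumen wins 2–1.
  Lumen vs Citadel: Lumen wins 2–1.
  Lumen vs Forge: Lumen wins 2–1.
  Lumen vs Harbor: Lumen wins 2–1.
  Lumen vs Granite: Lumen wins 2–1.
  Kestrel vs Citadel: Citadel wins 2–1.
  Kestrel vs Forge: Kestrel wins 3–0.
  Kestrel vs Harbor: Kestrel wins 2–1.
  Kestrel vs Granite: Granite wins 2–1.
  Citadel vs Forge: Citadel wins 2–1.
  Citadel vs Harbor: Citadel wins 2–1.
  Citadel vs Granite: Citadel wins 3–0.
  Forge vs Harbor: Harbor wins 3–0.
  Forge vs Granite: Granite wins 2–1.
  Harbor vs Granite: Granite wins 2–1.
Copeland scores (wins − losses):
  Lumen: 5 − 0 = 5
  Kestrel: 2 − 3 = -1
  Citadel: 4 − 1 = 3
  Forge: 0 − 5 = -5
  Harbor: 1 − 4 = -3
  Granite: 3 − 2 = 1
Lumen has the best Copeland score.

Lumen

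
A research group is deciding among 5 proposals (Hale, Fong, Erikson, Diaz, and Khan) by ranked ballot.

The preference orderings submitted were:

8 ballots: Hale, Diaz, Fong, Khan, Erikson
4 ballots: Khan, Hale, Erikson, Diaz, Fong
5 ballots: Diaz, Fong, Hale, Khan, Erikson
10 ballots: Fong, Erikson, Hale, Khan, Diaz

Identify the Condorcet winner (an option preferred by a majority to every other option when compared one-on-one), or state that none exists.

There is no Condorcet winner

Head-to-head results (27 voters total):
Hale vs Fong: Fong wins 15–12.
Hale vs Erikson: Hale wins 17–10.
Hale vs Diaz: Hale wins 22–5.
Hale vs Khan: Hale wins 23–4.
Fong vs Erikson: Fong wins 23–4.
Fong vs Diaz: Diaz wins 17–10.
Fong vs Khan: Fong wins 23–4.
Erikson vs Diaz: Erikson wins 14–13.
Erikson vs Khan: Khan wins 17–10.
Diaz vs Khan: Khan wins 14–13.
No candidate beats all others: Hale beats Diaz beats Fong beats Hale, a majority cycle.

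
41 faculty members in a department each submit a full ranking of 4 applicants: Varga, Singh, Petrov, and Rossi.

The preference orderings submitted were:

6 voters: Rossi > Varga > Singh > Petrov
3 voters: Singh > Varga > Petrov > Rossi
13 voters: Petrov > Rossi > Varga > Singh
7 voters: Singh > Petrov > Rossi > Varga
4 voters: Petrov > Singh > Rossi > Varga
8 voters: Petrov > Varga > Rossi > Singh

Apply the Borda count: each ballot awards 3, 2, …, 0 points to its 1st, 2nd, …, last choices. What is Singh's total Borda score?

Borda scores:
  Varga: 6·2 + 3·2 + 13·1 + 7·0 + 4·0 + 8·2 = 47
  Singh: 6·1 + 3·3 + 13·0 + 7·3 + 4·2 + 8·0 = 44
  Petrov: 6·0 + 3·1 + 13·3 + 7·2 + 4·3 + 8·3 = 92
  Rossi: 6·3 + 3·0 + 13·2 + 7·1 + 4·1 + 8·1 = 63

44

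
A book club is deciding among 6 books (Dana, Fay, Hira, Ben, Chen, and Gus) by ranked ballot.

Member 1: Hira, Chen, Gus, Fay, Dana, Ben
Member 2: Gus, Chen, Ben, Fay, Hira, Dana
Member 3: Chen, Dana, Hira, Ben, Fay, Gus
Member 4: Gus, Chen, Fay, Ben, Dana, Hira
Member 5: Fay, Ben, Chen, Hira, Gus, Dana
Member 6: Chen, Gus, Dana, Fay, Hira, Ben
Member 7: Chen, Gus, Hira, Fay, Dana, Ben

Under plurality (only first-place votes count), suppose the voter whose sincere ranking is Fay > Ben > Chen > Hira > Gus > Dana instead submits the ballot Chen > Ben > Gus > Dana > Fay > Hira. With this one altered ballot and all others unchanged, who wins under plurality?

Chen

First-place totals with the altered ballot: Dana 0, Fay 0, Hira 1, Ben 0, Chen 4, Gus 2.
The winner is unchanged: still Chen.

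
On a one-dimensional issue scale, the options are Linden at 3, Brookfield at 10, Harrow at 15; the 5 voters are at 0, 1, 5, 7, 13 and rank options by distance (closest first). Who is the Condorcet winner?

With single-peaked preferences on a line, the Condorcet winner is the candidate closest to the median voter.
The median voter (position 5) is closest to Linden at 3.
Check: Linden vs Brookfield — voters closer to Linden: 3 of 5.

Linden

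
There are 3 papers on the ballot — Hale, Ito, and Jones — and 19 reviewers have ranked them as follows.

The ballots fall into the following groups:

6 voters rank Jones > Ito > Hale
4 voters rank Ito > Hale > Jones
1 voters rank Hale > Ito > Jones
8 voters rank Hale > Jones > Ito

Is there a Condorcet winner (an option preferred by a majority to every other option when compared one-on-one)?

No

Head-to-head results (19 voters total):
Hale vs Ito: Ito wins 10–9.
Hale vs Jones: Hale wins 13–6.
Ito vs Jones: Jones wins 14–5.
No candidate beats all others: Hale beats Jones beats Ito beats Hale, a majority cycle.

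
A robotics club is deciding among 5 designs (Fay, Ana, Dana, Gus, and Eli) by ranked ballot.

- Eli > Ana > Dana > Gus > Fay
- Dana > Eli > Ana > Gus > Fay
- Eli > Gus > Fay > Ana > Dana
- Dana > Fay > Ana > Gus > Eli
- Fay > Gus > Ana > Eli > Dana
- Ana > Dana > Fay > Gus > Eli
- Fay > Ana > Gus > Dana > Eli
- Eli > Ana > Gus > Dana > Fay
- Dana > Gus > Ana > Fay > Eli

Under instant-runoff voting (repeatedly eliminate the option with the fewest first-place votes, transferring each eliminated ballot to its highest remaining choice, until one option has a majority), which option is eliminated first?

Gus

Round 1: Dana 3, Eli 3, Fay 2, Ana 1, Gus 0. Gus has the fewest and is eliminated.
Round 2: Dana 3, Eli 3, Fay 2, Ana 1. Ana has the fewest and is eliminated.
Round 3: Dana 4, Eli 3, Fay 2. Fay has the fewest and is eliminated.
Round 4: Dana 5, Eli 4. Dana has a majority.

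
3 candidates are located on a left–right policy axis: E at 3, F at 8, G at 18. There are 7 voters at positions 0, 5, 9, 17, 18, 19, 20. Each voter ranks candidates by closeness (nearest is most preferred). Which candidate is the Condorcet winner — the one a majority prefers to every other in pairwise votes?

G

With single-peaked preferences on a line, the Condorcet winner is the candidate closest to the median voter.
The median voter (position 17) is closest to G at 18.
Check: G vs F — voters closer to G: 4 of 7.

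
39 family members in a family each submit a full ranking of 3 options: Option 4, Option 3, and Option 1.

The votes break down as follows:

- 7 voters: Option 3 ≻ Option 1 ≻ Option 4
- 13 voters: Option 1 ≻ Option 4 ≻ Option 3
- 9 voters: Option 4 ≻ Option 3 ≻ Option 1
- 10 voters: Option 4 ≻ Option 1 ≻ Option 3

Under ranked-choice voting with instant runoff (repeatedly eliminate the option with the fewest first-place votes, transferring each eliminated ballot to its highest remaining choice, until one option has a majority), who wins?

Option 1

Round 1: Option 4 19, Option 1 13, Option 3 7. Option 3 has the fewest and is eliminated.
Round 2: Option 1 20, Option 4 19. Option 1 has a majority.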